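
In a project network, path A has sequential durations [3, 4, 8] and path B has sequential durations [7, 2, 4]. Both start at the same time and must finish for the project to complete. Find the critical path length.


Path A total = 3 + 4 + 8 = 15
Path B total = 7 + 2 + 4 = 13
Critical path = longest path = max(15, 13) = 15

15


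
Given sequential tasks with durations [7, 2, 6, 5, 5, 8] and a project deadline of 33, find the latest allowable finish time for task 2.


LF(activity 2) = deadline - sum of successor durations
Successors: activities 3 through 6 with durations [6, 5, 5, 8]
Sum of successor durations = 24
LF = 33 - 24 = 9

9


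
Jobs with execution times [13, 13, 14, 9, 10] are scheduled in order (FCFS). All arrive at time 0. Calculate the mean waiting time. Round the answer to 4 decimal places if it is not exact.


FCFS order (as given): [13, 13, 14, 9, 10]
Waiting times:
  Job 1: wait = 0
  Job 2: wait = 13
  Job 3: wait = 26
  Job 4: wait = 40
  Job 5: wait = 49
Sum of waiting times = 128
Average waiting time = 128/5 = 25.6

25.6


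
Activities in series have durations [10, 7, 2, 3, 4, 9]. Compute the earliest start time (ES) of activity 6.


Activity 6 starts after activities 1 through 5 complete.
Predecessor durations: [10, 7, 2, 3, 4]
ES = 10 + 7 + 2 + 3 + 4 = 26

26


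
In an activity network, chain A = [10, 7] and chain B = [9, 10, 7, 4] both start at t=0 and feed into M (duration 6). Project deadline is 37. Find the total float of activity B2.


Forward pass: ES(B2) = sum of predecessors on chain B = 9
EF = ES + duration = 9 + 10 = 19
Backward pass: LF(M) = deadline = 37; LS(M) = 37 - 6 = 31
LF(B2) = LS(M) - sum(successors on chain B) = 31 - 11 = 20
LS = LF - duration = 20 - 10 = 10
Total float = LS - ES = 10 - 9 = 1

1


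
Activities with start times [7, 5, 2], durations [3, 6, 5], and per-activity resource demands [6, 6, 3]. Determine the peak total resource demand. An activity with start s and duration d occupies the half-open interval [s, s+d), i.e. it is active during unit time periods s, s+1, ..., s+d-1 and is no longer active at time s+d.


Each activity i is active on [start_i, start_i + duration_i).
Compute total resource usage per time slot:
  t=0: active resources = [], total = 0
  t=1: active resources = [], total = 0
  t=2: active resources = [3], total = 3
  t=3: active resources = [3], total = 3
  t=4: active resources = [3], total = 3
  t=5: active resources = [6, 3], total = 9
  t=6: active resources = [6, 3], total = 9
  t=7: active resources = [6, 6], total = 12
  t=8: active resources = [6, 6], total = 12
  t=9: active resources = [6, 6], total = 12
  t=10: active resources = [6], total = 6
Peak resource demand = 12

12


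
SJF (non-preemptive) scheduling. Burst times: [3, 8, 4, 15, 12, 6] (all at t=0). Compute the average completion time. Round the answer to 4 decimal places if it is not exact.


SJF order (ascending): [3, 4, 6, 8, 12, 15]
Completion times:
  Job 1: burst=3, C=3
  Job 2: burst=4, C=7
  Job 3: burst=6, C=13
  Job 4: burst=8, C=21
  Job 5: burst=12, C=33
  Job 6: burst=15, C=48
Average completion = 125/6 = 20.8333

20.8333


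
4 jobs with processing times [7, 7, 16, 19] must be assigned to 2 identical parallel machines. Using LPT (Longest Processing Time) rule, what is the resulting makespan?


Sort jobs in decreasing order (LPT): [19, 16, 7, 7]
Assign each job to the least loaded machine:
  Machine 1: jobs [19, 7], load = 26
  Machine 2: jobs [16, 7], load = 23
Makespan = max load = 26

26


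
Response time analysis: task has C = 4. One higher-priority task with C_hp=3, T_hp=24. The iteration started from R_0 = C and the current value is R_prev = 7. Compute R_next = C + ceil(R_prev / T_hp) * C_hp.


R_next = C + ceil(R_prev / T_hp) * C_hp
ceil(7 / 24) = ceil(0.2917) = 1
Interference = 1 * 3 = 3
R_next = 4 + 3 = 7
R_next = R_prev, so the iteration has converged (response time = 7).

7


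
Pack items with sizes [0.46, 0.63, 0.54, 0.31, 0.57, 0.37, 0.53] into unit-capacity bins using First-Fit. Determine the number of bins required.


Place items sequentially using First-Fit:
  Item 0.46 -> new Bin 1
  Item 0.63 -> new Bin 2
  Item 0.54 -> Bin 1 (now 1.0)
  Item 0.31 -> Bin 2 (now 0.94)
  Item 0.57 -> new Bin 3
  Item 0.37 -> Bin 3 (now 0.94)
  Item 0.53 -> new Bin 4
Total bins used = 4

4


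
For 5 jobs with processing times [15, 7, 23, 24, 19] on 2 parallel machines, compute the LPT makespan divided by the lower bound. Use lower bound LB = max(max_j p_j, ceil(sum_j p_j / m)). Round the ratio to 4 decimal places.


LPT order: [24, 23, 19, 15, 7]
Machine loads after assignment: [46, 42]
LPT makespan = 46
Lower bound = max(max_job, ceil(total/2)) = max(24, 44) = 44
Ratio = 46 / 44 = 1.0455

1.0455


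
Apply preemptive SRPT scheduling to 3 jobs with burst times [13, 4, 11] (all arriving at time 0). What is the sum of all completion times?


Since all jobs arrive at t=0, SRPT equals SPT ordering.
SPT order: [4, 11, 13]
Completion times:
  Job 1: p=4, C=4
  Job 2: p=11, C=15
  Job 3: p=13, C=28
Total completion time = 4 + 15 + 28 = 47

47


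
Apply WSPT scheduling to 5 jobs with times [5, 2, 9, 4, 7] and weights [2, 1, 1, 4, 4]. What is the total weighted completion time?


Compute p/w ratios and sort ascending (WSPT): [(4, 4), (7, 4), (2, 1), (5, 2), (9, 1)]
Compute weighted completion times:
  Job (p=4,w=4): C=4, w*C=4*4=16
  Job (p=7,w=4): C=11, w*C=4*11=44
  Job (p=2,w=1): C=13, w*C=1*13=13
  Job (p=5,w=2): C=18, w*C=2*18=36
  Job (p=9,w=1): C=27, w*C=1*27=27
Total weighted completion time = 136

136


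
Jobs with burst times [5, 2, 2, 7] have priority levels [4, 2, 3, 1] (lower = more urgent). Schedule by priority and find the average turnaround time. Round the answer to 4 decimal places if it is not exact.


Sort by priority (ascending = highest first):
Order: [(1, 7), (2, 2), (3, 2), (4, 5)]
Completion times:
  Priority 1, burst=7, C=7
  Priority 2, burst=2, C=9
  Priority 3, burst=2, C=11
  Priority 4, burst=5, C=16
Average turnaround = 43/4 = 10.75

10.75


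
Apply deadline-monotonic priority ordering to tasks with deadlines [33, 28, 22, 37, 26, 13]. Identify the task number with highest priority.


Sort tasks by relative deadline (ascending):
  Task 6: deadline = 13
  Task 3: deadline = 22
  Task 5: deadline = 26
  Task 2: deadline = 28
  Task 1: deadline = 33
  Task 4: deadline = 37
Priority order (highest first): [6, 3, 5, 2, 1, 4]
Highest priority task = 6

6


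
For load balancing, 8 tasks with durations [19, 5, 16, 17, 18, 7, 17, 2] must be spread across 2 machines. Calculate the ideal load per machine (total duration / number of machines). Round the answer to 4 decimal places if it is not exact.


Total processing time = 19 + 5 + 16 + 17 + 18 + 7 + 17 + 2 = 101
Number of machines = 2
Ideal balanced load = 101 / 2 = 50.5

50.5


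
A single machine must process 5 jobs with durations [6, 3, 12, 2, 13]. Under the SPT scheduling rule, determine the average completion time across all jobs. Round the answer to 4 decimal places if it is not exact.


Sort jobs by processing time (SPT order): [2, 3, 6, 12, 13]
Compute completion times sequentially:
  Job 1: processing = 2, completes at 2
  Job 2: processing = 3, completes at 5
  Job 3: processing = 6, completes at 11
  Job 4: processing = 12, completes at 23
  Job 5: processing = 13, completes at 36
Sum of completion times = 77
Average completion time = 77/5 = 15.4

15.4


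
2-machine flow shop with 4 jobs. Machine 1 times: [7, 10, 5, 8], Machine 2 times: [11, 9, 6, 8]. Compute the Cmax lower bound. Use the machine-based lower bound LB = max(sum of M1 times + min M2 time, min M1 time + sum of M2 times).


LB1 = sum(M1 times) + min(M2 times) = 30 + 6 = 36
LB2 = min(M1 times) + sum(M2 times) = 5 + 34 = 39
Lower bound = max(LB1, LB2) = max(36, 39) = 39

39


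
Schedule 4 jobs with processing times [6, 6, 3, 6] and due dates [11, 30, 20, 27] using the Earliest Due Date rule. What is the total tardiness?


Sort by due date (EDD order): [(6, 11), (3, 20), (6, 27), (6, 30)]
Compute completion times and tardiness:
  Job 1: p=6, d=11, C=6, tardiness=max(0,6-11)=0
  Job 2: p=3, d=20, C=9, tardiness=max(0,9-20)=0
  Job 3: p=6, d=27, C=15, tardiness=max(0,15-27)=0
  Job 4: p=6, d=30, C=21, tardiness=max(0,21-30)=0
Total tardiness = 0

0


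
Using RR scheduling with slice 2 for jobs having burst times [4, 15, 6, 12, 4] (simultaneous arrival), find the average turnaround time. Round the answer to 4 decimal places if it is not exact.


Time quantum = 2
Execution trace:
  J1 runs 2 units, time = 2
  J2 runs 2 units, time = 4
  J3 runs 2 units, time = 6
  J4 runs 2 units, time = 8
  J5 runs 2 units, time = 10
  J1 runs 2 units, time = 12
  J2 runs 2 units, time = 14
  J3 runs 2 units, time = 16
  J4 runs 2 units, time = 18
  J5 runs 2 units, time = 20
  J2 runs 2 units, time = 22
  J3 runs 2 units, time = 24
  J4 runs 2 units, time = 26
  J2 runs 2 units, time = 28
  J4 runs 2 units, time = 30
  J2 runs 2 units, time = 32
  J4 runs 2 units, time = 34
  J2 runs 2 units, time = 36
  J4 runs 2 units, time = 38
  J2 runs 2 units, time = 40
  J2 runs 1 units, time = 41
Finish times: [12, 41, 24, 38, 20]
Average turnaround = 135/5 = 27.0

27.0


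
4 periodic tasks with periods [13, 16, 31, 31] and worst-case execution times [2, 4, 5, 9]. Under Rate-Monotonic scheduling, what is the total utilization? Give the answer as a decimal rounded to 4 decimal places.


Compute individual utilizations (exact fractions):
  Task 1: C/T = 2/13 (approx. 0.1538)
  Task 2: C/T = 4/16 = 1/4 (approx. 0.25)
  Task 3: C/T = 5/31 (approx. 0.1613)
  Task 4: C/T = 9/31 (approx. 0.2903)
Total utilization U = 2/13 + 1/4 + 5/31 + 9/31 = 1379/1612
Rounded to 4 decimal places: U = 0.8555
RM (Liu & Layland) bound for 4 tasks = 0.756828; compare with U = 1379/1612 (approx. 0.855459)
bound < U <= 1, so the RM sufficient condition is not met (inconclusive; an exact test such as response-time analysis is needed).

0.8555


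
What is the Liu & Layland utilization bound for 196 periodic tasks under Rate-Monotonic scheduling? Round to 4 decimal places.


Compute 2^(1/196) = 1.0035427259
Subtract 1: 1.0035427259 - 1 = 0.0035427259
Multiply by n: 196 * 0.0035427259 = 0.6943742764
Round to 4 dp: 0.6944

0.6944


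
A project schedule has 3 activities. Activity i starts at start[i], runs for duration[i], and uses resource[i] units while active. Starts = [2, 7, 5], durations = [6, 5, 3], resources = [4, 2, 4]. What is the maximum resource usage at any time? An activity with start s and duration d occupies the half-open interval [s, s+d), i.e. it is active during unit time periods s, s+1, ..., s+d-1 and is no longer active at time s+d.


Each activity i is active on [start_i, start_i + duration_i).
Compute total resource usage per time slot:
  t=0: active resources = [], total = 0
  t=1: active resources = [], total = 0
  t=2: active resources = [4], total = 4
  t=3: active resources = [4], total = 4
  t=4: active resources = [4], total = 4
  t=5: active resources = [4, 4], total = 8
  t=6: active resources = [4, 4], total = 8
  t=7: active resources = [4, 2, 4], total = 10
  t=8: active resources = [2], total = 2
  t=9: active resources = [2], total = 2
  t=10: active resources = [2], total = 2
  t=11: active resources = [2], total = 2
Peak resource demand = 10

10


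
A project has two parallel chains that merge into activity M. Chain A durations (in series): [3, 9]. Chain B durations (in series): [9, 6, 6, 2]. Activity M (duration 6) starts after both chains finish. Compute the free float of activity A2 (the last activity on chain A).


ES(A2) = sum of predecessors on chain A = 3
EF(A2) = ES + duration = 3 + 9 = 12
Successor of A2 is M. ES(M) = max(sum(A), sum(B)) = max(12, 23) = 23
Free float = ES(successor) - EF(current) = 23 - 12 = 11

11


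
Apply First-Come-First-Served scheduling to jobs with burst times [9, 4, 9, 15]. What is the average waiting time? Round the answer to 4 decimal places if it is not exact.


FCFS order (as given): [9, 4, 9, 15]
Waiting times:
  Job 1: wait = 0
  Job 2: wait = 9
  Job 3: wait = 13
  Job 4: wait = 22
Sum of waiting times = 44
Average waiting time = 44/4 = 11.0

11.0


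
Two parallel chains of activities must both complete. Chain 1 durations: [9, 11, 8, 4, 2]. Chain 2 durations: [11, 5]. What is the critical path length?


Path A total = 9 + 11 + 8 + 4 + 2 = 34
Path B total = 11 + 5 = 16
Critical path = longest path = max(34, 16) = 34

34


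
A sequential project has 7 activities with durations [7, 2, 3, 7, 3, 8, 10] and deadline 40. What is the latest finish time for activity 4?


LF(activity 4) = deadline - sum of successor durations
Successors: activities 5 through 7 with durations [3, 8, 10]
Sum of successor durations = 21
LF = 40 - 21 = 19

19


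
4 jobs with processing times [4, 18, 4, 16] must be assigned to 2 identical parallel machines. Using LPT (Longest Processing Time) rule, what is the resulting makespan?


Sort jobs in decreasing order (LPT): [18, 16, 4, 4]
Assign each job to the least loaded machine:
  Machine 1: jobs [18, 4], load = 22
  Machine 2: jobs [16, 4], load = 20
Makespan = max load = 22

22


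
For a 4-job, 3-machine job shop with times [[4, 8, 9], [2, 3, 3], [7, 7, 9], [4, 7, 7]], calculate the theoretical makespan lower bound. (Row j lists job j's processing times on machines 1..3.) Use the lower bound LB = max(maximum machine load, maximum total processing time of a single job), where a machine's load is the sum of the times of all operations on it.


Machine loads:
  Machine 1: 4 + 2 + 7 + 4 = 17
  Machine 2: 8 + 3 + 7 + 7 = 25
  Machine 3: 9 + 3 + 9 + 7 = 28
Max machine load = 28
Job totals:
  Job 1: 21
  Job 2: 8
  Job 3: 23
  Job 4: 18
Max job total = 23
Lower bound = max(28, 23) = 28

28


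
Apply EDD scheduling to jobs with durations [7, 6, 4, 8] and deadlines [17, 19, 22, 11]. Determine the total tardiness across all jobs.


Sort by due date (EDD order): [(8, 11), (7, 17), (6, 19), (4, 22)]
Compute completion times and tardiness:
  Job 1: p=8, d=11, C=8, tardiness=max(0,8-11)=0
  Job 2: p=7, d=17, C=15, tardiness=max(0,15-17)=0
  Job 3: p=6, d=19, C=21, tardiness=max(0,21-19)=2
  Job 4: p=4, d=22, C=25, tardiness=max(0,25-22)=3
Total tardiness = 5

5


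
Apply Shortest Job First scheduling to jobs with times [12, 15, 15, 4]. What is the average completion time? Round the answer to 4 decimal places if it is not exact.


SJF order (ascending): [4, 12, 15, 15]
Completion times:
  Job 1: burst=4, C=4
  Job 2: burst=12, C=16
  Job 3: burst=15, C=31
  Job 4: burst=15, C=46
Average completion = 97/4 = 24.25

24.25


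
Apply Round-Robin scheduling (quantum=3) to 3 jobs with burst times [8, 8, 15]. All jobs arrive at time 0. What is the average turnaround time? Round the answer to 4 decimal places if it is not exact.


Time quantum = 3
Execution trace:
  J1 runs 3 units, time = 3
  J2 runs 3 units, time = 6
  J3 runs 3 units, time = 9
  J1 runs 3 units, time = 12
  J2 runs 3 units, time = 15
  J3 runs 3 units, time = 18
  J1 runs 2 units, time = 20
  J2 runs 2 units, time = 22
  J3 runs 3 units, time = 25
  J3 runs 3 units, time = 28
  J3 runs 3 units, time = 31
Finish times: [20, 22, 31]
Average turnaround = 73/3 = 24.3333

24.3333


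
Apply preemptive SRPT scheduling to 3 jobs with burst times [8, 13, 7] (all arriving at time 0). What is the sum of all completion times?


Since all jobs arrive at t=0, SRPT equals SPT ordering.
SPT order: [7, 8, 13]
Completion times:
  Job 1: p=7, C=7
  Job 2: p=8, C=15
  Job 3: p=13, C=28
Total completion time = 7 + 15 + 28 = 50

50


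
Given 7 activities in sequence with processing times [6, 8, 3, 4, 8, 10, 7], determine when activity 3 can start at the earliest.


Activity 3 starts after activities 1 through 2 complete.
Predecessor durations: [6, 8]
ES = 6 + 8 = 14

14


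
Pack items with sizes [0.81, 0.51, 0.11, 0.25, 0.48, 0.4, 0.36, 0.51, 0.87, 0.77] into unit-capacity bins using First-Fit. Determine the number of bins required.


Place items sequentially using First-Fit:
  Item 0.81 -> new Bin 1
  Item 0.51 -> new Bin 2
  Item 0.11 -> Bin 1 (now 0.92)
  Item 0.25 -> Bin 2 (now 0.76)
  Item 0.48 -> new Bin 3
  Item 0.4 -> Bin 3 (now 0.88)
  Item 0.36 -> new Bin 4
  Item 0.51 -> Bin 4 (now 0.87)
  Item 0.87 -> new Bin 5
  Item 0.77 -> new Bin 6
Total bins used = 6

6


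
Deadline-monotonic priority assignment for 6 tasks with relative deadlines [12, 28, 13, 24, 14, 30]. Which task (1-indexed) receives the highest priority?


Sort tasks by relative deadline (ascending):
  Task 1: deadline = 12
  Task 3: deadline = 13
  Task 5: deadline = 14
  Task 4: deadline = 24
  Task 2: deadline = 28
  Task 6: deadline = 30
Priority order (highest first): [1, 3, 5, 4, 2, 6]
Highest priority task = 1

1


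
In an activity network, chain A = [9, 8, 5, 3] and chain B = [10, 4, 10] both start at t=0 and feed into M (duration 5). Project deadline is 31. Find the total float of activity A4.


Forward pass: ES(A4) = sum of predecessors on chain A = 22
EF = ES + duration = 22 + 3 = 25
Backward pass: LF(M) = deadline = 31; LS(M) = 31 - 5 = 26
LF(A4) = LS(M) - sum(successors on chain A) = 26 - 0 = 26
LS = LF - duration = 26 - 3 = 23
Total float = LS - ES = 23 - 22 = 1

1


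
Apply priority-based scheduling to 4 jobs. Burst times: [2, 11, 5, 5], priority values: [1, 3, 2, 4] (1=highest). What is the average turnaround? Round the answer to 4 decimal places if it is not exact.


Sort by priority (ascending = highest first):
Order: [(1, 2), (2, 5), (3, 11), (4, 5)]
Completion times:
  Priority 1, burst=2, C=2
  Priority 2, burst=5, C=7
  Priority 3, burst=11, C=18
  Priority 4, burst=5, C=23
Average turnaround = 50/4 = 12.5

12.5


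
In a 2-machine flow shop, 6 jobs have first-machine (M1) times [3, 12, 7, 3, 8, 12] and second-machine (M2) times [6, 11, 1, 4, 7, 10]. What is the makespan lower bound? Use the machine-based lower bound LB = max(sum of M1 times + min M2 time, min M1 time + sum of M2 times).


LB1 = sum(M1 times) + min(M2 times) = 45 + 1 = 46
LB2 = min(M1 times) + sum(M2 times) = 3 + 39 = 42
Lower bound = max(LB1, LB2) = max(46, 42) = 46

46


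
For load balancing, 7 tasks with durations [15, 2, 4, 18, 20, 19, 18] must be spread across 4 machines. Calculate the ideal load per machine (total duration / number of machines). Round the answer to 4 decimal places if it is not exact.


Total processing time = 15 + 2 + 4 + 18 + 20 + 19 + 18 = 96
Number of machines = 4
Ideal balanced load = 96 / 4 = 24.0

24.0


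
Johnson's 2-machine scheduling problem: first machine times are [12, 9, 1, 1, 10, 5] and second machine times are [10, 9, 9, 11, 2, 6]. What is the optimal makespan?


Apply Johnson's rule:
  Group 1 (a <= b): [(3, 1, 9), (4, 1, 11), (6, 5, 6), (2, 9, 9)]
  Group 2 (a > b): [(1, 12, 10), (5, 10, 2)]
Optimal job order: [3, 4, 6, 2, 1, 5]
Schedule:
  Job 3: M1 done at 1, M2 done at 10
  Job 4: M1 done at 2, M2 done at 21
  Job 6: M1 done at 7, M2 done at 27
  Job 2: M1 done at 16, M2 done at 36
  Job 1: M1 done at 28, M2 done at 46
  Job 5: M1 done at 38, M2 done at 48
Makespan = 48

48


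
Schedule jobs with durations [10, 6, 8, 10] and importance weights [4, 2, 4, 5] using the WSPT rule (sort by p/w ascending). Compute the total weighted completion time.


Compute p/w ratios and sort ascending (WSPT): [(8, 4), (10, 5), (10, 4), (6, 2)]
Compute weighted completion times:
  Job (p=8,w=4): C=8, w*C=4*8=32
  Job (p=10,w=5): C=18, w*C=5*18=90
  Job (p=10,w=4): C=28, w*C=4*28=112
  Job (p=6,w=2): C=34, w*C=2*34=68
Total weighted completion time = 302

302


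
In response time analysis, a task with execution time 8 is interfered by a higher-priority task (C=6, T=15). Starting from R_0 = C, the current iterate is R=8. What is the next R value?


R_next = C + ceil(R_prev / T_hp) * C_hp
ceil(8 / 15) = ceil(0.5333) = 1
Interference = 1 * 6 = 6
R_next = 8 + 6 = 14

14


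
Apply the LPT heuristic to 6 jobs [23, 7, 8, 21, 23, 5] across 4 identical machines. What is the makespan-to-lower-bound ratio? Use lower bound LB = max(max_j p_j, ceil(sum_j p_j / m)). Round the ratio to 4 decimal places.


LPT order: [23, 23, 21, 8, 7, 5]
Machine loads after assignment: [23, 23, 21, 20]
LPT makespan = 23
Lower bound = max(max_job, ceil(total/4)) = max(23, 22) = 23
Ratio = 23 / 23 = 1.0

1.0


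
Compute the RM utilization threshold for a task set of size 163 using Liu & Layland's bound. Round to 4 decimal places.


Compute 2^(1/163) = 1.0042614911
Subtract 1: 1.0042614911 - 1 = 0.0042614911
Multiply by n: 163 * 0.0042614911 = 0.6946230493
Round to 4 dp: 0.6946

0.6946


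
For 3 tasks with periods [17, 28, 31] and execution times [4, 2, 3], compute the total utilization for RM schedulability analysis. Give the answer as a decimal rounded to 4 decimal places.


Compute individual utilizations (exact fractions):
  Task 1: C/T = 4/17 (approx. 0.2353)
  Task 2: C/T = 2/28 = 1/14 (approx. 0.0714)
  Task 3: C/T = 3/31 (approx. 0.0968)
Total utilization U = 4/17 + 1/14 + 3/31 = 2977/7378
Rounded to 4 decimal places: U = 0.4035
RM (Liu & Layland) bound for 3 tasks = 0.779763; compare with U = 2977/7378 (approx. 0.403497)
U <= bound, so schedulable by RM sufficient condition.

0.4035


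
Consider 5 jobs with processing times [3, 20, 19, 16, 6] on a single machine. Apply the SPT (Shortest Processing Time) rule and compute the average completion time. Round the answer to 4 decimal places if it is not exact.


Sort jobs by processing time (SPT order): [3, 6, 16, 19, 20]
Compute completion times sequentially:
  Job 1: processing = 3, completes at 3
  Job 2: processing = 6, completes at 9
  Job 3: processing = 16, completes at 25
  Job 4: processing = 19, completes at 44
  Job 5: processing = 20, completes at 64
Sum of completion times = 145
Average completion time = 145/5 = 29.0

29.0


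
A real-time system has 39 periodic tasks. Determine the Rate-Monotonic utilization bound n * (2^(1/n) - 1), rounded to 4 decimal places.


Compute 2^(1/39) = 1.0179318843
Subtract 1: 1.0179318843 - 1 = 0.0179318843
Multiply by n: 39 * 0.0179318843 = 0.6993434877
Round to 4 dp: 0.6993

0.6993


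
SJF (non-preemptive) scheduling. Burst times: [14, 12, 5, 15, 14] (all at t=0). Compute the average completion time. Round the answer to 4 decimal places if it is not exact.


SJF order (ascending): [5, 12, 14, 14, 15]
Completion times:
  Job 1: burst=5, C=5
  Job 2: burst=12, C=17
  Job 3: burst=14, C=31
  Job 4: burst=14, C=45
  Job 5: burst=15, C=60
Average completion = 158/5 = 31.6

31.6


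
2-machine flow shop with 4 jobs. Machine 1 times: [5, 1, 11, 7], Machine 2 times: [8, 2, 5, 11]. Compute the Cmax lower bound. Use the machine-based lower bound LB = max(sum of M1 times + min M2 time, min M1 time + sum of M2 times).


LB1 = sum(M1 times) + min(M2 times) = 24 + 2 = 26
LB2 = min(M1 times) + sum(M2 times) = 1 + 26 = 27
Lower bound = max(LB1, LB2) = max(26, 27) = 27

27


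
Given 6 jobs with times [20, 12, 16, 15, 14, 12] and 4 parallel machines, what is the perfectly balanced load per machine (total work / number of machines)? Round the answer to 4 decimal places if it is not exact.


Total processing time = 20 + 12 + 16 + 15 + 14 + 12 = 89
Number of machines = 4
Ideal balanced load = 89 / 4 = 22.25

22.25


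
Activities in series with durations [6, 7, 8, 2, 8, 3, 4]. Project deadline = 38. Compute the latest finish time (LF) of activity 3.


LF(activity 3) = deadline - sum of successor durations
Successors: activities 4 through 7 with durations [2, 8, 3, 4]
Sum of successor durations = 17
LF = 38 - 17 = 21

21


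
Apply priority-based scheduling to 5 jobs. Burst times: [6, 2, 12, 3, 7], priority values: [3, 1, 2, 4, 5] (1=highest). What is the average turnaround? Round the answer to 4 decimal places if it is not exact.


Sort by priority (ascending = highest first):
Order: [(1, 2), (2, 12), (3, 6), (4, 3), (5, 7)]
Completion times:
  Priority 1, burst=2, C=2
  Priority 2, burst=12, C=14
  Priority 3, burst=6, C=20
  Priority 4, burst=3, C=23
  Priority 5, burst=7, C=30
Average turnaround = 89/5 = 17.8

17.8


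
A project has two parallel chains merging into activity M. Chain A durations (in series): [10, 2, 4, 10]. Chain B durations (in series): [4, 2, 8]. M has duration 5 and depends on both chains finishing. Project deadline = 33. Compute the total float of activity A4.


Forward pass: ES(A4) = sum of predecessors on chain A = 16
EF = ES + duration = 16 + 10 = 26
Backward pass: LF(M) = deadline = 33; LS(M) = 33 - 5 = 28
LF(A4) = LS(M) - sum(successors on chain A) = 28 - 0 = 28
LS = LF - duration = 28 - 10 = 18
Total float = LS - ES = 18 - 16 = 2

2


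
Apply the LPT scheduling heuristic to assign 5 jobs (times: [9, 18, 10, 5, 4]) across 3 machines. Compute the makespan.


Sort jobs in decreasing order (LPT): [18, 10, 9, 5, 4]
Assign each job to the least loaded machine:
  Machine 1: jobs [18], load = 18
  Machine 2: jobs [10, 4], load = 14
  Machine 3: jobs [9, 5], load = 14
Makespan = max load = 18

18


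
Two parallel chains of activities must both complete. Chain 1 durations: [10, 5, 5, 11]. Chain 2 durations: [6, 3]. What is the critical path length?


Path A total = 10 + 5 + 5 + 11 = 31
Path B total = 6 + 3 = 9
Critical path = longest path = max(31, 9) = 31

31


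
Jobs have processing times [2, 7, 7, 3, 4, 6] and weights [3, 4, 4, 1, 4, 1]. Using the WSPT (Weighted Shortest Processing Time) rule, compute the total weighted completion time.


Compute p/w ratios and sort ascending (WSPT): [(2, 3), (4, 4), (7, 4), (7, 4), (3, 1), (6, 1)]
Compute weighted completion times:
  Job (p=2,w=3): C=2, w*C=3*2=6
  Job (p=4,w=4): C=6, w*C=4*6=24
  Job (p=7,w=4): C=13, w*C=4*13=52
  Job (p=7,w=4): C=20, w*C=4*20=80
  Job (p=3,w=1): C=23, w*C=1*23=23
  Job (p=6,w=1): C=29, w*C=1*29=29
Total weighted completion time = 214

214


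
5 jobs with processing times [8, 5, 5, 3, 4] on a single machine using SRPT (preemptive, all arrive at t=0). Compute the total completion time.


Since all jobs arrive at t=0, SRPT equals SPT ordering.
SPT order: [3, 4, 5, 5, 8]
Completion times:
  Job 1: p=3, C=3
  Job 2: p=4, C=7
  Job 3: p=5, C=12
  Job 4: p=5, C=17
  Job 5: p=8, C=25
Total completion time = 3 + 7 + 12 + 17 + 25 = 64

64


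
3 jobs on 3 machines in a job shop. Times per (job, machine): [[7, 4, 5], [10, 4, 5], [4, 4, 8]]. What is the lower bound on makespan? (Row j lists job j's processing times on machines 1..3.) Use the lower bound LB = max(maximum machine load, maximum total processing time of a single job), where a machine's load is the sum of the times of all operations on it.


Machine loads:
  Machine 1: 7 + 10 + 4 = 21
  Machine 2: 4 + 4 + 4 = 12
  Machine 3: 5 + 5 + 8 = 18
Max machine load = 21
Job totals:
  Job 1: 16
  Job 2: 19
  Job 3: 16
Max job total = 19
Lower bound = max(21, 19) = 21

21


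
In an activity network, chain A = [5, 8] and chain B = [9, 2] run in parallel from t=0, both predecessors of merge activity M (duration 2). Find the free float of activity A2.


ES(A2) = sum of predecessors on chain A = 5
EF(A2) = ES + duration = 5 + 8 = 13
Successor of A2 is M. ES(M) = max(sum(A), sum(B)) = max(13, 11) = 13
Free float = ES(successor) - EF(current) = 13 - 13 = 0

0


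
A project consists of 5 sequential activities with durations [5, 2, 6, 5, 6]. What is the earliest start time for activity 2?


Activity 2 starts after activities 1 through 1 complete.
Predecessor durations: [5]
ES = 5 = 5

5


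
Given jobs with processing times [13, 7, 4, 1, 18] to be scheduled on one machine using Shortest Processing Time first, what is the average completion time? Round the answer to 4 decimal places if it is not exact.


Sort jobs by processing time (SPT order): [1, 4, 7, 13, 18]
Compute completion times sequentially:
  Job 1: processing = 1, completes at 1
  Job 2: processing = 4, completes at 5
  Job 3: processing = 7, completes at 12
  Job 4: processing = 13, completes at 25
  Job 5: processing = 18, completes at 43
Sum of completion times = 86
Average completion time = 86/5 = 17.2

17.2


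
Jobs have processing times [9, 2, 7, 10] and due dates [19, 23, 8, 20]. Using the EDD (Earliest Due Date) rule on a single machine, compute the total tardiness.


Sort by due date (EDD order): [(7, 8), (9, 19), (10, 20), (2, 23)]
Compute completion times and tardiness:
  Job 1: p=7, d=8, C=7, tardiness=max(0,7-8)=0
  Job 2: p=9, d=19, C=16, tardiness=max(0,16-19)=0
  Job 3: p=10, d=20, C=26, tardiness=max(0,26-20)=6
  Job 4: p=2, d=23, C=28, tardiness=max(0,28-23)=5
Total tardiness = 11

11


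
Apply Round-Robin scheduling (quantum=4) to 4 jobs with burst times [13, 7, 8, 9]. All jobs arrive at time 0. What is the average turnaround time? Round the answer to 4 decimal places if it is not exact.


Time quantum = 4
Execution trace:
  J1 runs 4 units, time = 4
  J2 runs 4 units, time = 8
  J3 runs 4 units, time = 12
  J4 runs 4 units, time = 16
  J1 runs 4 units, time = 20
  J2 runs 3 units, time = 23
  J3 runs 4 units, time = 27
  J4 runs 4 units, time = 31
  J1 runs 4 units, time = 35
  J4 runs 1 units, time = 36
  J1 runs 1 units, time = 37
Finish times: [37, 23, 27, 36]
Average turnaround = 123/4 = 30.75

30.75


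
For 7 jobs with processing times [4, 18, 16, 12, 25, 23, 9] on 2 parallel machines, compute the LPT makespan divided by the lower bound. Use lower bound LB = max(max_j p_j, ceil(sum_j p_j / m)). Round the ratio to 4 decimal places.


LPT order: [25, 23, 18, 16, 12, 9, 4]
Machine loads after assignment: [53, 54]
LPT makespan = 54
Lower bound = max(max_job, ceil(total/2)) = max(25, 54) = 54
Ratio = 54 / 54 = 1.0

1.0


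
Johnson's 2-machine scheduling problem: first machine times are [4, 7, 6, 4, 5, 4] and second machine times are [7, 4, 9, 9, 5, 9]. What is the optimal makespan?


Apply Johnson's rule:
  Group 1 (a <= b): [(1, 4, 7), (4, 4, 9), (6, 4, 9), (5, 5, 5), (3, 6, 9)]
  Group 2 (a > b): [(2, 7, 4)]
Optimal job order: [1, 4, 6, 5, 3, 2]
Schedule:
  Job 1: M1 done at 4, M2 done at 11
  Job 4: M1 done at 8, M2 done at 20
  Job 6: M1 done at 12, M2 done at 29
  Job 5: M1 done at 17, M2 done at 34
  Job 3: M1 done at 23, M2 done at 43
  Job 2: M1 done at 30, M2 done at 47
Makespan = 47

47


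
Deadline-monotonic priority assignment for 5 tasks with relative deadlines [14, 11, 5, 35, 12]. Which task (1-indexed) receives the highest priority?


Sort tasks by relative deadline (ascending):
  Task 3: deadline = 5
  Task 2: deadline = 11
  Task 5: deadline = 12
  Task 1: deadline = 14
  Task 4: deadline = 35
Priority order (highest first): [3, 2, 5, 1, 4]
Highest priority task = 3

3


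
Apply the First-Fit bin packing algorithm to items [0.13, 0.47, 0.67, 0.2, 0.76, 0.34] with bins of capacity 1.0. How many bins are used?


Place items sequentially using First-Fit:
  Item 0.13 -> new Bin 1
  Item 0.47 -> Bin 1 (now 0.6)
  Item 0.67 -> new Bin 2
  Item 0.2 -> Bin 1 (now 0.8)
  Item 0.76 -> new Bin 3
  Item 0.34 -> new Bin 4
Total bins used = 4

4


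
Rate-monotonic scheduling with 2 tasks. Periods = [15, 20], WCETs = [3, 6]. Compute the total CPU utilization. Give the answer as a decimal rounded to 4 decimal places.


Compute individual utilizations (exact fractions):
  Task 1: C/T = 3/15 = 1/5 (approx. 0.2)
  Task 2: C/T = 6/20 = 3/10 (approx. 0.3)
Total utilization U = 1/5 + 3/10 = 1/2
Rounded to 4 decimal places: U = 0.5000
RM (Liu & Layland) bound for 2 tasks = 0.828427; compare with U = 1/2 (approx. 0.500000)
U <= bound, so schedulable by RM sufficient condition.

0.5000


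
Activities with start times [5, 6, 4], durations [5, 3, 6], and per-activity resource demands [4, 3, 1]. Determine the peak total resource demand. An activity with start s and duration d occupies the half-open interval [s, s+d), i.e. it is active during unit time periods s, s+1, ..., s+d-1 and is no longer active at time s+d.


Each activity i is active on [start_i, start_i + duration_i).
Compute total resource usage per time slot:
  t=0: active resources = [], total = 0
  t=1: active resources = [], total = 0
  t=2: active resources = [], total = 0
  t=3: active resources = [], total = 0
  t=4: active resources = [1], total = 1
  t=5: active resources = [4, 1], total = 5
  t=6: active resources = [4, 3, 1], total = 8
  t=7: active resources = [4, 3, 1], total = 8
  t=8: active resources = [4, 3, 1], total = 8
  t=9: active resources = [4, 1], total = 5
Peak resource demand = 8

8


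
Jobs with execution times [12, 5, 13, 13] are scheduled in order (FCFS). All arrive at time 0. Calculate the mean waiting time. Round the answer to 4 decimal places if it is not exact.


FCFS order (as given): [12, 5, 13, 13]
Waiting times:
  Job 1: wait = 0
  Job 2: wait = 12
  Job 3: wait = 17
  Job 4: wait = 30
Sum of waiting times = 59
Average waiting time = 59/4 = 14.75

14.75


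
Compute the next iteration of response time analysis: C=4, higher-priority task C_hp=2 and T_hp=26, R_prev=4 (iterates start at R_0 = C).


R_next = C + ceil(R_prev / T_hp) * C_hp
ceil(4 / 26) = ceil(0.1538) = 1
Interference = 1 * 2 = 2
R_next = 4 + 2 = 6

6


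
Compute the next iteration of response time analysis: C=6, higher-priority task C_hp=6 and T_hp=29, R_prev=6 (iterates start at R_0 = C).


R_next = C + ceil(R_prev / T_hp) * C_hp
ceil(6 / 29) = ceil(0.2069) = 1
Interference = 1 * 6 = 6
R_next = 6 + 6 = 12

12


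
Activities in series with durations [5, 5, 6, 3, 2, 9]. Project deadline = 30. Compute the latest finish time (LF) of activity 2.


LF(activity 2) = deadline - sum of successor durations
Successors: activities 3 through 6 with durations [6, 3, 2, 9]
Sum of successor durations = 20
LF = 30 - 20 = 10

10


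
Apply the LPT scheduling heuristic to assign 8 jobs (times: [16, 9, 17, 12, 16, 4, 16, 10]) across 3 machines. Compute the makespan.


Sort jobs in decreasing order (LPT): [17, 16, 16, 16, 12, 10, 9, 4]
Assign each job to the least loaded machine:
  Machine 1: jobs [17, 10, 9], load = 36
  Machine 2: jobs [16, 16], load = 32
  Machine 3: jobs [16, 12, 4], load = 32
Makespan = max load = 36

36


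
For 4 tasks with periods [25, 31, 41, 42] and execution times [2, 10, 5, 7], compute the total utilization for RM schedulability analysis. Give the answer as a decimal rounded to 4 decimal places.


Compute individual utilizations (exact fractions):
  Task 1: C/T = 2/25 (approx. 0.08)
  Task 2: C/T = 10/31 (approx. 0.3226)
  Task 3: C/T = 5/41 (approx. 0.122)
  Task 4: C/T = 7/42 = 1/6 (approx. 0.1667)
Total utilization U = 2/25 + 10/31 + 5/41 + 1/6 = 131777/190650
Rounded to 4 decimal places: U = 0.6912
RM (Liu & Layland) bound for 4 tasks = 0.756828; compare with U = 131777/190650 (approx. 0.691199)
U <= bound, so schedulable by RM sufficient condition.

0.6912


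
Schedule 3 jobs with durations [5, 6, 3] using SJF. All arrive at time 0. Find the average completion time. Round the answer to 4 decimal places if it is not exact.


SJF order (ascending): [3, 5, 6]
Completion times:
  Job 1: burst=3, C=3
  Job 2: burst=5, C=8
  Job 3: burst=6, C=14
Average completion = 25/3 = 8.3333

8.3333


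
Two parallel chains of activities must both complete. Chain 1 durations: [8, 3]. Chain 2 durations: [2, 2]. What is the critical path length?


Path A total = 8 + 3 = 11
Path B total = 2 + 2 = 4
Critical path = longest path = max(11, 4) = 11

11


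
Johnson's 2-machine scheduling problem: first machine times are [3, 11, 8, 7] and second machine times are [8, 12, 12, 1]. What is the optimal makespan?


Apply Johnson's rule:
  Group 1 (a <= b): [(1, 3, 8), (3, 8, 12), (2, 11, 12)]
  Group 2 (a > b): [(4, 7, 1)]
Optimal job order: [1, 3, 2, 4]
Schedule:
  Job 1: M1 done at 3, M2 done at 11
  Job 3: M1 done at 11, M2 done at 23
  Job 2: M1 done at 22, M2 done at 35
  Job 4: M1 done at 29, M2 done at 36
Makespan = 36

36


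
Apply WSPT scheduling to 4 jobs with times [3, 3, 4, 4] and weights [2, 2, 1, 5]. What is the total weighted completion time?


Compute p/w ratios and sort ascending (WSPT): [(4, 5), (3, 2), (3, 2), (4, 1)]
Compute weighted completion times:
  Job (p=4,w=5): C=4, w*C=5*4=20
  Job (p=3,w=2): C=7, w*C=2*7=14
  Job (p=3,w=2): C=10, w*C=2*10=20
  Job (p=4,w=1): C=14, w*C=1*14=14
Total weighted completion time = 68

68


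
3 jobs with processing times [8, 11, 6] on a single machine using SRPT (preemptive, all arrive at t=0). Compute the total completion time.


Since all jobs arrive at t=0, SRPT equals SPT ordering.
SPT order: [6, 8, 11]
Completion times:
  Job 1: p=6, C=6
  Job 2: p=8, C=14
  Job 3: p=11, C=25
Total completion time = 6 + 14 + 25 = 45

45


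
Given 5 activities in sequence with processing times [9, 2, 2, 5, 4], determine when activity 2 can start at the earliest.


Activity 2 starts after activities 1 through 1 complete.
Predecessor durations: [9]
ES = 9 = 9

9


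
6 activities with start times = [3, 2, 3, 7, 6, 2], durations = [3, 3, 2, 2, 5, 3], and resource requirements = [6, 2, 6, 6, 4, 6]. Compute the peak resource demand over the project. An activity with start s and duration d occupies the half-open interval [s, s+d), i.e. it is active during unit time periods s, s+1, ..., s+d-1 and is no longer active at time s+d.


Each activity i is active on [start_i, start_i + duration_i).
Compute total resource usage per time slot:
  t=0: active resources = [], total = 0
  t=1: active resources = [], total = 0
  t=2: active resources = [2, 6], total = 8
  t=3: active resources = [6, 2, 6, 6], total = 20
  t=4: active resources = [6, 2, 6, 6], total = 20
  t=5: active resources = [6], total = 6
  t=6: active resources = [4], total = 4
  t=7: active resources = [6, 4], total = 10
  t=8: active resources = [6, 4], total = 10
  t=9: active resources = [4], total = 4
  t=10: active resources = [4], total = 4
Peak resource demand = 20

20


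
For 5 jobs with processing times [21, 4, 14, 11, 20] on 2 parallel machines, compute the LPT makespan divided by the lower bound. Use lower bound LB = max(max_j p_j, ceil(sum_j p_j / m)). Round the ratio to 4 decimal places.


LPT order: [21, 20, 14, 11, 4]
Machine loads after assignment: [36, 34]
LPT makespan = 36
Lower bound = max(max_job, ceil(total/2)) = max(21, 35) = 35
Ratio = 36 / 35 = 1.0286

1.0286


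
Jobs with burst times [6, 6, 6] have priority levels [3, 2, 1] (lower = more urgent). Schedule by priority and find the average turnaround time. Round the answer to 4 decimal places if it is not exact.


Sort by priority (ascending = highest first):
Order: [(1, 6), (2, 6), (3, 6)]
Completion times:
  Priority 1, burst=6, C=6
  Priority 2, burst=6, C=12
  Priority 3, burst=6, C=18
Average turnaround = 36/3 = 12.0

12.0


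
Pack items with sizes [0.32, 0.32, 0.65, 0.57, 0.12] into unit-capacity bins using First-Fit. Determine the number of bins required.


Place items sequentially using First-Fit:
  Item 0.32 -> new Bin 1
  Item 0.32 -> Bin 1 (now 0.64)
  Item 0.65 -> new Bin 2
  Item 0.57 -> new Bin 3
  Item 0.12 -> Bin 1 (now 0.76)
Total bins used = 3

3


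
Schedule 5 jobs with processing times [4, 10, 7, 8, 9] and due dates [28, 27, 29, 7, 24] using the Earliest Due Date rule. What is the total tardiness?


Sort by due date (EDD order): [(8, 7), (9, 24), (10, 27), (4, 28), (7, 29)]
Compute completion times and tardiness:
  Job 1: p=8, d=7, C=8, tardiness=max(0,8-7)=1
  Job 2: p=9, d=24, C=17, tardiness=max(0,17-24)=0
  Job 3: p=10, d=27, C=27, tardiness=max(0,27-27)=0
  Job 4: p=4, d=28, C=31, tardiness=max(0,31-28)=3
  Job 5: p=7, d=29, C=38, tardiness=max(0,38-29)=9
Total tardiness = 13

13


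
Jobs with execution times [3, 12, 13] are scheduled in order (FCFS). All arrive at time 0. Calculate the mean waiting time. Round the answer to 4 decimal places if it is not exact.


FCFS order (as given): [3, 12, 13]
Waiting times:
  Job 1: wait = 0
  Job 2: wait = 3
  Job 3: wait = 15
Sum of waiting times = 18
Average waiting time = 18/3 = 6.0

6.0
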